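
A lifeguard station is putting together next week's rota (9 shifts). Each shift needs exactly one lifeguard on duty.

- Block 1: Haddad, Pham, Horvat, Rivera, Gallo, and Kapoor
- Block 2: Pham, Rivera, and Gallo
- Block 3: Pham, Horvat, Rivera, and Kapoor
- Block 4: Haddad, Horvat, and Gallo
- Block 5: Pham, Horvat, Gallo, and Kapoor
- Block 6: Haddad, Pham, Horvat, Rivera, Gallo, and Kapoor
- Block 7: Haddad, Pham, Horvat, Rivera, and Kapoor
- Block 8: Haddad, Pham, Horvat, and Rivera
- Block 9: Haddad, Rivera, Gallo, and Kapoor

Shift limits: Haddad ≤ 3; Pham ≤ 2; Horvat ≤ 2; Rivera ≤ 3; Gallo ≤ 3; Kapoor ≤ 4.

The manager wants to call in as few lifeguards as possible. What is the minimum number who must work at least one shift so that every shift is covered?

3

9 slots to fill and no one can take more than 4, so at least ⌈9/4⌉ = 3 lifeguards are needed.
Haddad, Pham, and Kapoor alone can cover everything: Block 1→Kapoor, Block 2→Pham, Block 3→Pham, Block 4→Haddad, Block 5→Kapoor, Block 6→Kapoor, Block 7→Kapoor, Block 8→Haddad, Block 9→Haddad.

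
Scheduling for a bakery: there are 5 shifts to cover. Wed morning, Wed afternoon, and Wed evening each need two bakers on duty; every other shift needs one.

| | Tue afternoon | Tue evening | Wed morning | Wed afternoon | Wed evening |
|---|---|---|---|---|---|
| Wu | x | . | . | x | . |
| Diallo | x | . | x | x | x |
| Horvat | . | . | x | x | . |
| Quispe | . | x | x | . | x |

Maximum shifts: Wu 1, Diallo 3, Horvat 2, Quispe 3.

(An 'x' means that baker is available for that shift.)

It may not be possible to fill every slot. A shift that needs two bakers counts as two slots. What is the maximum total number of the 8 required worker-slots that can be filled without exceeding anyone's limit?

8

Total capacity across all bakers is 1+3+2+3 = 9, and 8 slots are needed, so at most 8 can be filled.
An assignment achieving 8: Tue afternoon→Wu, Tue evening→Quispe, Wed morning→Diallo+Horvat, Wed afternoon→Diallo+Horvat, Wed evening→Diallo+Quispe.
Loads: Wu 1/1, Diallo 3/3, Horvat 2/2, Quispe 2/3.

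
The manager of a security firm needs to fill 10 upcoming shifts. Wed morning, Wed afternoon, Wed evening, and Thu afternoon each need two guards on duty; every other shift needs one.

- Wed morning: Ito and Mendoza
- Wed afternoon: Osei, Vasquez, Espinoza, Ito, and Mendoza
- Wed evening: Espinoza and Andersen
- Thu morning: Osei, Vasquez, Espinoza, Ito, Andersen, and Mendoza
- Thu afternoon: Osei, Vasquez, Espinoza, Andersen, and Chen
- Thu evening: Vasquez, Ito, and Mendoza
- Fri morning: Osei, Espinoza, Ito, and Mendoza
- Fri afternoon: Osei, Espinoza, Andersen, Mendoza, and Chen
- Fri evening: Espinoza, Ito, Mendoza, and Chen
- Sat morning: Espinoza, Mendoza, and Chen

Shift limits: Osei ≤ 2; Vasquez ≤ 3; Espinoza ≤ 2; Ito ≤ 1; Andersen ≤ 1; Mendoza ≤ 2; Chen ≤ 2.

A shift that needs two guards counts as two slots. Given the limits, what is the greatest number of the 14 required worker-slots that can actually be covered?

13

Total capacity across all guards is 2+3+2+1+1+2+2 = 13, and 14 slots are needed, so at most 13 can be filled.
An assignment achieving 13: Wed morning→Ito+Mendoza, Wed afternoon→Osei+Vasquez, Wed evening→Espinoza+Andersen, Thu afternoon→Vasquez+Chen, Thu evening→Vasquez, Fri morning→Osei, Fri afternoon→Chen, Fri evening→Mendoza, Sat morning→Espinoza.
Loads: Osei 2/2, Vasquez 3/3, Espinoza 2/2, Ito 1/1, Andersen 1/1, Mendoza 2/2, Chen 2/2.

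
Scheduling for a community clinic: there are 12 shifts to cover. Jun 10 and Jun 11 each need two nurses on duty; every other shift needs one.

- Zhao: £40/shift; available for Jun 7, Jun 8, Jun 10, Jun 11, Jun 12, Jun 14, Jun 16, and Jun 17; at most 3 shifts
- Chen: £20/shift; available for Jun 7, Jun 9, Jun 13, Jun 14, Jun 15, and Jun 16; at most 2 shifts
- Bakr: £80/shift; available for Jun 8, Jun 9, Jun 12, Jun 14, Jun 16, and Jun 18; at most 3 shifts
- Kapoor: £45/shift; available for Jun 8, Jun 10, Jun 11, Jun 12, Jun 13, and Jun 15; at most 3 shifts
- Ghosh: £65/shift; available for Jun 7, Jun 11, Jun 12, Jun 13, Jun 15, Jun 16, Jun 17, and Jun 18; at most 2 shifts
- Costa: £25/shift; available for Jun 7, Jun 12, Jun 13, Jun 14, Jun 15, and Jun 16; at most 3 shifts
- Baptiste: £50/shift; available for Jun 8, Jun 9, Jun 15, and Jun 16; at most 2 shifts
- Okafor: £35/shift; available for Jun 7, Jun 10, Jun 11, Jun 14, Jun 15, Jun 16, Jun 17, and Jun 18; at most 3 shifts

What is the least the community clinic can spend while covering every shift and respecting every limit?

£475

Picking the cheapest available nurse for each shift independently would cost £405, but that ignores the shift limits.
An optimal schedule: Jun 7→Costa, Jun 8→Zhao, Jun 9→Chen, Jun 10→Okafor+Zhao, Jun 11→Zhao+Kapoor, Jun 12→Kapoor, Jun 13→Chen, Jun 14→Costa, Jun 15→Kapoor, Jun 16→Costa, Jun 17→Okafor, Jun 18→Okafor.
Total: 25 + 40 + 20 + 35 + 40 + 40 + 45 + 45 + 20 + 25 + 45 + 25 + 35 + 35 = £475.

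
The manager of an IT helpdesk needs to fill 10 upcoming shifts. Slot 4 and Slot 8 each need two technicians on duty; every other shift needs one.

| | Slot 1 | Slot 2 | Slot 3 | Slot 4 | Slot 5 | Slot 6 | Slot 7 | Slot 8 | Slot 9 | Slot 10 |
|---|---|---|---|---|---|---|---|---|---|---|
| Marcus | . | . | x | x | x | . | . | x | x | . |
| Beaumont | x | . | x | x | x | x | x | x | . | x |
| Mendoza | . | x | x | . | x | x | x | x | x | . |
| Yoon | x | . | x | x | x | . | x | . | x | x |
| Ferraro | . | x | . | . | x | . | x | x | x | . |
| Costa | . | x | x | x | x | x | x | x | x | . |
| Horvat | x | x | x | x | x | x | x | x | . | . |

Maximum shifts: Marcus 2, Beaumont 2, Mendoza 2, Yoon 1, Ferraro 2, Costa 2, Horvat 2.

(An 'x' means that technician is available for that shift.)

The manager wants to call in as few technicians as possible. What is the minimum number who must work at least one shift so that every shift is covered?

12 slots to fill and no one can take more than 2, so at least ⌈12/2⌉ = 6 technicians are needed.
Marcus, Beaumont, Mendoza, Ferraro, Costa, and Horvat alone can cover everything: Slot 1→Beaumont, Slot 2→Mendoza, Slot 3→Marcus, Slot 4→Costa+Horvat, Slot 5→Ferraro, Slot 6→Mendoza, Slot 7→Ferraro, Slot 8→Costa+Horvat, Slot 9→Marcus, Slot 10→Beaumont.

6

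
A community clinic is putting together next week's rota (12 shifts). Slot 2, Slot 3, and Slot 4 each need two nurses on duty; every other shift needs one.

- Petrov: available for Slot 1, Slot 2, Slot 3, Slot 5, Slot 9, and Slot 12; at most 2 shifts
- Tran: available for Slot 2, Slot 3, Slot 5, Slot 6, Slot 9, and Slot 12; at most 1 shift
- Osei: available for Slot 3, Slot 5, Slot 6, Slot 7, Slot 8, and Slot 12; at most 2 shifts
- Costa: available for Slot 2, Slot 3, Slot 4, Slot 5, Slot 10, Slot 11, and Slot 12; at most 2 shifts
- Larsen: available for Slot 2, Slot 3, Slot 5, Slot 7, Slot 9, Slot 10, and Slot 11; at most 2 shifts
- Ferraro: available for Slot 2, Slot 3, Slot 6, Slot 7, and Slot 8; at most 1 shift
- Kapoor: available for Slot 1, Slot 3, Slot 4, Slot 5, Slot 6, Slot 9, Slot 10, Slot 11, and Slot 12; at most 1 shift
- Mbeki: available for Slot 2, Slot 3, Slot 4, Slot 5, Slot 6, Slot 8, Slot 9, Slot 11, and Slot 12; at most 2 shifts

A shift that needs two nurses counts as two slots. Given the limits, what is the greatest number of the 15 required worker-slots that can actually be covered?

Total capacity across all nurses is 2+1+2+2+2+1+1+2 = 13, and 15 slots are needed, so at most 13 can be filled.
An assignment achieving 13: Slot 1→Petrov, Slot 2→Larsen+Ferraro, Slot 4→Costa+Kapoor, Slot 5→Mbeki, Slot 6→Tran, Slot 7→Osei, Slot 8→Osei, Slot 9→Petrov, Slot 10→Costa, Slot 11→Larsen, Slot 12→Mbeki.
Loads: Petrov 2/2, Tran 1/1, Osei 2/2, Costa 2/2, Larsen 2/2, Ferraro 1/1, Kapoor 1/1, Mbeki 2/2.

13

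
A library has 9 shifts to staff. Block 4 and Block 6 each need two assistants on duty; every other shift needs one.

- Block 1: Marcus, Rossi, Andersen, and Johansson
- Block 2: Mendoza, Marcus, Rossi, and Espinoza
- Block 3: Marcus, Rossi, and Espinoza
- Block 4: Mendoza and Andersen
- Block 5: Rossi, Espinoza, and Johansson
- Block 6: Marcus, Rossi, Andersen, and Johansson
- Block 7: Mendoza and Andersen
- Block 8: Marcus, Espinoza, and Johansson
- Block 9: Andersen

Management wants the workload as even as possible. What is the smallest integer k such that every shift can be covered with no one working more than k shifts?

With 6 assistants and 11 worker-slots to fill, someone must work at least ⌈11/6⌉ = 2 shifts, so k ≥ 2.
k = 2 works: Block 1→Johansson, Block 2→Espinoza, Block 3→Marcus, Block 4→Mendoza+Andersen, Block 5→Rossi, Block 6→Rossi+Johansson, Block 7→Mendoza, Block 8→Marcus, Block 9→Andersen.
Loads: Mendoza 2, Marcus 2, Rossi 2, Espinoza 1, Andersen 2, Johansson 2 — all ≤ 2.

2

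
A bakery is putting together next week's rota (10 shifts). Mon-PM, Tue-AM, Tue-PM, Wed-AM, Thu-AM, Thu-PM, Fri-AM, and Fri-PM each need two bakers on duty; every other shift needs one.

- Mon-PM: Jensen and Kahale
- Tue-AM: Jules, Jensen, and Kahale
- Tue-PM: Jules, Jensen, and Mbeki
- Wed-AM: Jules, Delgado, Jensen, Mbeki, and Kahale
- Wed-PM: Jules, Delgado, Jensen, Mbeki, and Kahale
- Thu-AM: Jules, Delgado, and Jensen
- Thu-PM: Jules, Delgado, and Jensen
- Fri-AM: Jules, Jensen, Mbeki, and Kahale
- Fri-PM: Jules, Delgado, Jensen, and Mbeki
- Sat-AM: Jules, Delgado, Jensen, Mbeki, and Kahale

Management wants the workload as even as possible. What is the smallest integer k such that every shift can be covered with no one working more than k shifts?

4

With 5 bakers and 18 worker-slots to fill, someone must work at least ⌈18/5⌉ = 4 shifts, so k ≥ 4.
k = 4 works: Mon-PM→Jensen+Kahale, Tue-AM→Jules+Jensen, Tue-PM→Jules+Jensen, Wed-AM→Mbeki+Kahale, Wed-PM→Delgado, Thu-AM→Jules+Delgado, Thu-PM→Jules+Delgado, Fri-AM→Mbeki+Kahale, Fri-PM→Jensen+Mbeki, Sat-AM→Delgado.
Loads: Jules 4, Delgado 4, Jensen 4, Mbeki 3, Kahale 3 — all ≤ 4.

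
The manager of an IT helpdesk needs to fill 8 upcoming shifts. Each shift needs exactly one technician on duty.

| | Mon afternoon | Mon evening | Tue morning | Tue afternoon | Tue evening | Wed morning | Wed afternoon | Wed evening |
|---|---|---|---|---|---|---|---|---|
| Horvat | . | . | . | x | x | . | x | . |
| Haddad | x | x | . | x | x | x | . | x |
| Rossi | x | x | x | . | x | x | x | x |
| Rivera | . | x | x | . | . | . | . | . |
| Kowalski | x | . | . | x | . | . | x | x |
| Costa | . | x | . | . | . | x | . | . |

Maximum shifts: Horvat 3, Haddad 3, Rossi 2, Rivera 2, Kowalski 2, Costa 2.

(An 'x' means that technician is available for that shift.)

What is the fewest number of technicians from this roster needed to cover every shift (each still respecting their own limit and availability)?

8 slots to fill and no one can take more than 3, so at least ⌈8/3⌉ = 3 technicians are needed.
Horvat, Haddad, and Rossi alone can cover everything: Mon afternoon→Haddad, Mon evening→Haddad, Tue morning→Rossi, Tue afternoon→Horvat, Tue evening→Horvat, Wed morning→Haddad, Wed afternoon→Horvat, Wed evening→Rossi.

3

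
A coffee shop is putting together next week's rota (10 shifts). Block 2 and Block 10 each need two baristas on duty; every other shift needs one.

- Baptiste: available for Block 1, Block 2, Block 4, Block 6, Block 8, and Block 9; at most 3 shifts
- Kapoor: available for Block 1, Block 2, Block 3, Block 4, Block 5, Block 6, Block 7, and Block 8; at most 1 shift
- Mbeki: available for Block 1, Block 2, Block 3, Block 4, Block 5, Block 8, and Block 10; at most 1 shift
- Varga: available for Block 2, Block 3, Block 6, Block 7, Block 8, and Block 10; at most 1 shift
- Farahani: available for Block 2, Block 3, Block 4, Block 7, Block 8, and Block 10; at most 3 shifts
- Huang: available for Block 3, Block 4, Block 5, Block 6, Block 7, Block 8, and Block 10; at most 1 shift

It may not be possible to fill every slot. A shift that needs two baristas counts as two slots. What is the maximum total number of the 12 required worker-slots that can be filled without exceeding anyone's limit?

10

Total capacity across all baristas is 3+1+1+1+3+1 = 10, and 12 slots are needed, so at most 10 can be filled.
An assignment achieving 10: Block 1→Baptiste, Block 2→Farahani, Block 3→Farahani, Block 4→Huang, Block 5→Kapoor, Block 6→Baptiste, Block 7→Varga, Block 9→Baptiste, Block 10→Mbeki+Farahani.
Loads: Baptiste 3/3, Kapoor 1/1, Mbeki 1/1, Varga 1/1, Farahani 3/3, Huang 1/1.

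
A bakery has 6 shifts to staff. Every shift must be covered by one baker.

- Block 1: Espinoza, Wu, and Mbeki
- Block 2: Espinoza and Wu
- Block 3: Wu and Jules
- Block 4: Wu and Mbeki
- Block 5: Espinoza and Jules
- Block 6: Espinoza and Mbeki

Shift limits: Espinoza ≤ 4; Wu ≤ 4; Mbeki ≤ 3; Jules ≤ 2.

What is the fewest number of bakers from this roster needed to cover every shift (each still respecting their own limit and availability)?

2

6 slots to fill and no one can take more than 4, so at least ⌈6/4⌉ = 2 bakers are needed.
Espinoza and Wu alone can cover everything: Block 1→Espinoza, Block 2→Espinoza, Block 3→Wu, Block 4→Wu, Block 5→Espinoza, Block 6→Espinoza.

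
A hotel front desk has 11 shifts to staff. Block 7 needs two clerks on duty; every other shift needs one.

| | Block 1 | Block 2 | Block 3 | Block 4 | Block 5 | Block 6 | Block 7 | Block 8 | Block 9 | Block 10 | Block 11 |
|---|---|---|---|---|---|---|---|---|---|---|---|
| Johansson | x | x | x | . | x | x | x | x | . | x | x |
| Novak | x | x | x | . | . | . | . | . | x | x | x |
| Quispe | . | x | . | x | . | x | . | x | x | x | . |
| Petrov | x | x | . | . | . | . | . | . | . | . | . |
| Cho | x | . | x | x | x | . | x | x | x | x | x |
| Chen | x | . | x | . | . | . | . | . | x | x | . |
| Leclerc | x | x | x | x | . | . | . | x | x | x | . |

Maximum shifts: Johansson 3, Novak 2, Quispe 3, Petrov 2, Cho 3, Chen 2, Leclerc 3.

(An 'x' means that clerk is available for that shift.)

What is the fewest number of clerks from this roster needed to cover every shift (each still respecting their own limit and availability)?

4

12 slots to fill and no one can take more than 3, so at least ⌈12/3⌉ = 4 clerks are needed.
Johansson, Quispe, Cho, and Leclerc alone can cover everything: Block 1→Cho, Block 2→Quispe, Block 3→Leclerc, Block 4→Quispe, Block 5→Johansson, Block 6→Johansson, Block 7→Johansson+Cho, Block 8→Leclerc, Block 9→Quispe, Block 10→Leclerc, Block 11→Cho.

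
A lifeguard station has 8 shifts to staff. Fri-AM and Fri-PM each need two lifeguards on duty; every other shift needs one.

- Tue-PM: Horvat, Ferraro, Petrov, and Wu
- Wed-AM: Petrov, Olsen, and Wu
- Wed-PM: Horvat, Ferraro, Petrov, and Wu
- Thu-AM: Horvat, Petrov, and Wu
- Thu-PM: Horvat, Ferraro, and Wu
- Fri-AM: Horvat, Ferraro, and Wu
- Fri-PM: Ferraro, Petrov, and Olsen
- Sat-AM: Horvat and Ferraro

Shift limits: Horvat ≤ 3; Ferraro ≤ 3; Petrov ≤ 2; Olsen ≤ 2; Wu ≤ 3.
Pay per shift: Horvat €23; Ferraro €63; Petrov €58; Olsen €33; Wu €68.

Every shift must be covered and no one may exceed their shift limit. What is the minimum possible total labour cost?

Picking the cheapest available lifeguard for each shift independently would cost €325, but that ignores the shift limits.
An optimal schedule: Tue-PM→Petrov, Wed-AM→Olsen, Wed-PM→Ferraro, Thu-AM→Horvat, Thu-PM→Ferraro, Fri-AM→Horvat+Ferraro, Fri-PM→Olsen+Petrov, Sat-AM→Horvat.
Total: 58 + 33 + 63 + 23 + 63 + 23 + 63 + 33 + 58 + 23 = €440.

€440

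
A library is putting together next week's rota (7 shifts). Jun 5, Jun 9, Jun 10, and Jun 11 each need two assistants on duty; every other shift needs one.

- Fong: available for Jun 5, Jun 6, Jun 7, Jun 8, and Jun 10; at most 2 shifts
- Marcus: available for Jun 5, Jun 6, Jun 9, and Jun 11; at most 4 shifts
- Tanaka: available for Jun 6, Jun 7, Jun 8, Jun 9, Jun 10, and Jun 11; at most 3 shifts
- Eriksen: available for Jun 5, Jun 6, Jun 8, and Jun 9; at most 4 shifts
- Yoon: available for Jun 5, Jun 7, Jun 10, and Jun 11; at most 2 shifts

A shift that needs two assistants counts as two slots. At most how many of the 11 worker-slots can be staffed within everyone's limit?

11

Total capacity across all assistants is 2+4+3+4+2 = 15, and 11 slots are needed, so at most 11 can be filled.
An assignment achieving 11: Jun 5→Marcus+Eriksen, Jun 6→Marcus, Jun 7→Fong, Jun 8→Fong, Jun 9→Marcus+Tanaka, Jun 10→Tanaka+Yoon, Jun 11→Marcus+Tanaka.
Loads: Fong 2/2, Marcus 4/4, Tanaka 3/3, Eriksen 1/4, Yoon 1/2.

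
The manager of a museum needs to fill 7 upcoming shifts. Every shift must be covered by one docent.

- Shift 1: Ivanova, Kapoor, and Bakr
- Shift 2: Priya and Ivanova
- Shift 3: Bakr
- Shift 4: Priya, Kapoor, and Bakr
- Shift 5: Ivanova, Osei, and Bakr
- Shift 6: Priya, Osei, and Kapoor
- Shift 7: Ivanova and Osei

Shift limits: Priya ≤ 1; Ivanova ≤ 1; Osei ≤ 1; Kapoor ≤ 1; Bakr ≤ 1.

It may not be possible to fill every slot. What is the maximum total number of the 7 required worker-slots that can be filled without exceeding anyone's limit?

5

Total capacity across all docents is 1+1+1+1+1 = 5, and 7 slots are needed, so at most 5 can be filled.
An assignment achieving 5: Shift 1→Kapoor, Shift 2→Priya, Shift 3→Bakr, Shift 5→Osei, Shift 7→Ivanova.
Loads: Priya 1/1, Ivanova 1/1, Osei 1/1, Kapoor 1/1, Bakr 1/1.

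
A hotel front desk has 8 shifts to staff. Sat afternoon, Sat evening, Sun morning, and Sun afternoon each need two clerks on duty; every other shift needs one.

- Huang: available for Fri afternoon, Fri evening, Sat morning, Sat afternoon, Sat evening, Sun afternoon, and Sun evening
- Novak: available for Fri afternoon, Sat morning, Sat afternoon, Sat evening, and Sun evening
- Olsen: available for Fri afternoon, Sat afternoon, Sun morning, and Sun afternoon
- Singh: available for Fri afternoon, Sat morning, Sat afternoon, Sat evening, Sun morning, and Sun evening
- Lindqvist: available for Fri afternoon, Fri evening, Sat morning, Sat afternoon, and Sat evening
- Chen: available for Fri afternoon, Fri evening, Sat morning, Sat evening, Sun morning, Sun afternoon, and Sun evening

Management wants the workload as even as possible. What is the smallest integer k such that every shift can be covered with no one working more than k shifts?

With 6 clerks and 12 worker-slots to fill, someone must work at least ⌈12/6⌉ = 2 shifts, so k ≥ 2.
k = 2 works: Fri afternoon→Chen, Fri evening→Huang, Sat morning→Novak, Sat afternoon→Singh+Lindqvist, Sat evening→Lindqvist+Chen, Sun morning→Olsen+Singh, Sun afternoon→Huang+Olsen, Sun evening→Novak.
Loads: Huang 2, Novak 2, Olsen 2, Singh 2, Lindqvist 2, Chen 2 — all ≤ 2.

2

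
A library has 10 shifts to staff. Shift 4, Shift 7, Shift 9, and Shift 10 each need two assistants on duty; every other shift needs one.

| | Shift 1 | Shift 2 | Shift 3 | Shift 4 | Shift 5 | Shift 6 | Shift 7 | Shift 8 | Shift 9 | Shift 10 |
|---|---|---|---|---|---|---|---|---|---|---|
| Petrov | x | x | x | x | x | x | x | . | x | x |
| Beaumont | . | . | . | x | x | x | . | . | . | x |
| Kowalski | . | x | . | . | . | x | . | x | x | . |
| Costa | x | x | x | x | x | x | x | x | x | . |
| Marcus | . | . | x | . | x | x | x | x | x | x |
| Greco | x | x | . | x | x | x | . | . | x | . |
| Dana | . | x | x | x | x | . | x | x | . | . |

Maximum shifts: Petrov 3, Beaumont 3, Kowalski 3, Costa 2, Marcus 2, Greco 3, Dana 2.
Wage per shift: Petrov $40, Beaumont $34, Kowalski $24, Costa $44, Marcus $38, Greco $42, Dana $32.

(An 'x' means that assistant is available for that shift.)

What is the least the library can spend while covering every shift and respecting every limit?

$476

Picking the cheapest available assistant for each shift independently would cost $446, but that ignores the shift limits.
An optimal schedule: Shift 1→Petrov, Shift 2→Kowalski, Shift 3→Dana, Shift 4→Beaumont+Petrov, Shift 5→Dana, Shift 6→Beaumont, Shift 7→Marcus+Petrov, Shift 8→Kowalski, Shift 9→Kowalski+Greco, Shift 10→Beaumont+Marcus.
Total: 40 + 24 + 32 + 34 + 40 + 32 + 34 + 38 + 40 + 24 + 24 + 42 + 34 + 38 = $476.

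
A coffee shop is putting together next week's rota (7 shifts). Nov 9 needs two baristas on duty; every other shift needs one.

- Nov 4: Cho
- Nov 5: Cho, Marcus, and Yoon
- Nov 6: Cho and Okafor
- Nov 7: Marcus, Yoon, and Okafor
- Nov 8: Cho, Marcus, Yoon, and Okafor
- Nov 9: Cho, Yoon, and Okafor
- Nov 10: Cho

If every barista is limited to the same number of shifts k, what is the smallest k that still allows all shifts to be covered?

With 4 baristas and 8 worker-slots to fill, someone must work at least ⌈8/4⌉ = 2 shifts, so k ≥ 2.
k = 2 works: Nov 4→Cho, Nov 5→Marcus, Nov 6→Okafor, Nov 7→Marcus, Nov 8→Yoon, Nov 9→Yoon+Okafor, Nov 10→Cho.
Loads: Cho 2, Marcus 2, Yoon 2, Okafor 2 — all ≤ 2.

2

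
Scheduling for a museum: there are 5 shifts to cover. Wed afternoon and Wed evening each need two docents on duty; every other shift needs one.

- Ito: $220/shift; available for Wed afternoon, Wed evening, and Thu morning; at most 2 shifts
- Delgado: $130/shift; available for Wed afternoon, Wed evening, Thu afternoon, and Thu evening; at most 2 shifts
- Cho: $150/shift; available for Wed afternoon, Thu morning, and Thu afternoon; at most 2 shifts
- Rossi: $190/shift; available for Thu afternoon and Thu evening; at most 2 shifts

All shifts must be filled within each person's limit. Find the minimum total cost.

Wed evening can only be covered by Ito and Delgado, so that assignment is forced.
Picking the cheapest available docent for each shift independently would cost $1040, but that ignores the shift limits.
An optimal schedule: Wed afternoon→Delgado+Cho, Wed evening→Delgado+Ito, Thu morning→Cho, Thu afternoon→Rossi, Thu evening→Rossi.
Total: 130 + 150 + 130 + 220 + 150 + 190 + 190 = $1160.

$1160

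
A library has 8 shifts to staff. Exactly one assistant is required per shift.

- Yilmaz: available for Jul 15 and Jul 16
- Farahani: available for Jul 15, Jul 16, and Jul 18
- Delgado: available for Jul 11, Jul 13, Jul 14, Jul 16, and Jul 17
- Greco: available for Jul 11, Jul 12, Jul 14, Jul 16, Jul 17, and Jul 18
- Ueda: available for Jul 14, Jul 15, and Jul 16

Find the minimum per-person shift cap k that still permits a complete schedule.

2

With 5 assistants and 8 worker-slots to fill, someone must work at least ⌈8/5⌉ = 2 shifts, so k ≥ 2.
k = 2 works: Jul 11→Delgado, Jul 12→Greco, Jul 13→Delgado, Jul 14→Ueda, Jul 15→Yilmaz, Jul 16→Yilmaz, Jul 17→Greco, Jul 18→Farahani.
Loads: Yilmaz 2, Farahani 1, Delgado 2, Greco 2, Ueda 1 — all ≤ 2.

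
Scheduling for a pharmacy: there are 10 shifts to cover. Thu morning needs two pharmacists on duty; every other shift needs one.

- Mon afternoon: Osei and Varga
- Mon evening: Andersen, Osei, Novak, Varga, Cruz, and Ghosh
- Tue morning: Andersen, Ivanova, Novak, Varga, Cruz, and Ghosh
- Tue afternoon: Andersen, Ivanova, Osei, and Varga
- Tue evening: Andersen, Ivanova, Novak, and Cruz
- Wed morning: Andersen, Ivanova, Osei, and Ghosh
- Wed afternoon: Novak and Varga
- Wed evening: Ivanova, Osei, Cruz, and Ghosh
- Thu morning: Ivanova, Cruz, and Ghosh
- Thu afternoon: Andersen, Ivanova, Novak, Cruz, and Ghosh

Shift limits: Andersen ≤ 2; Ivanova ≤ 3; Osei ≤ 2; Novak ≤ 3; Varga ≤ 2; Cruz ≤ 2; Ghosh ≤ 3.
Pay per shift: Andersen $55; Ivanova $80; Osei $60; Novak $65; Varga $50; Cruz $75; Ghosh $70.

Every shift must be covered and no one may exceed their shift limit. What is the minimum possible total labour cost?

Picking the cheapest available pharmacist for each shift independently would cost $620, but that ignores the shift limits.
An optimal schedule: Mon afternoon→Varga, Mon evening→Novak, Tue morning→Novak, Tue afternoon→Andersen, Tue evening→Andersen, Wed morning→Osei, Wed afternoon→Varga, Wed evening→Osei, Thu morning→Ghosh+Cruz, Thu afternoon→Novak.
Total: 50 + 65 + 65 + 55 + 55 + 60 + 50 + 60 + 70 + 75 + 65 = $670.

$670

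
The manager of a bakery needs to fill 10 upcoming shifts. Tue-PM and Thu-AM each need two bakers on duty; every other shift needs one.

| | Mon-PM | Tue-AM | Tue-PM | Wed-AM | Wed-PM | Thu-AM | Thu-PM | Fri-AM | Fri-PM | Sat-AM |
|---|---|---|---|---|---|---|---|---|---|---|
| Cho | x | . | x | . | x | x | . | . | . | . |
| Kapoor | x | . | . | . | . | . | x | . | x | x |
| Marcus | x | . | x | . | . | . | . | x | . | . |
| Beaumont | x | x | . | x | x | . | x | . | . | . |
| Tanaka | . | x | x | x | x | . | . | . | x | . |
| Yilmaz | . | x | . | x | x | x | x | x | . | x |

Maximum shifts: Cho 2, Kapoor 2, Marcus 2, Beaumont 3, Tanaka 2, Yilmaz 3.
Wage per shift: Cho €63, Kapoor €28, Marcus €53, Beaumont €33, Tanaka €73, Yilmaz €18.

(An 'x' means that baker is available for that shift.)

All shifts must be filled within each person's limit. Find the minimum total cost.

€441

Thu-AM can only be covered by Cho and Yilmaz, so that assignment is forced.
Picking the cheapest available baker for each shift independently would cost €361, but that ignores the shift limits.
An optimal schedule: Mon-PM→Marcus, Tue-AM→Beaumont, Tue-PM→Marcus+Cho, Wed-AM→Beaumont, Wed-PM→Beaumont, Thu-AM→Yilmaz+Cho, Thu-PM→Kapoor, Fri-AM→Yilmaz, Fri-PM→Kapoor, Sat-AM→Yilmaz.
Total: 53 + 33 + 53 + 63 + 33 + 33 + 18 + 63 + 28 + 18 + 28 + 18 = €441.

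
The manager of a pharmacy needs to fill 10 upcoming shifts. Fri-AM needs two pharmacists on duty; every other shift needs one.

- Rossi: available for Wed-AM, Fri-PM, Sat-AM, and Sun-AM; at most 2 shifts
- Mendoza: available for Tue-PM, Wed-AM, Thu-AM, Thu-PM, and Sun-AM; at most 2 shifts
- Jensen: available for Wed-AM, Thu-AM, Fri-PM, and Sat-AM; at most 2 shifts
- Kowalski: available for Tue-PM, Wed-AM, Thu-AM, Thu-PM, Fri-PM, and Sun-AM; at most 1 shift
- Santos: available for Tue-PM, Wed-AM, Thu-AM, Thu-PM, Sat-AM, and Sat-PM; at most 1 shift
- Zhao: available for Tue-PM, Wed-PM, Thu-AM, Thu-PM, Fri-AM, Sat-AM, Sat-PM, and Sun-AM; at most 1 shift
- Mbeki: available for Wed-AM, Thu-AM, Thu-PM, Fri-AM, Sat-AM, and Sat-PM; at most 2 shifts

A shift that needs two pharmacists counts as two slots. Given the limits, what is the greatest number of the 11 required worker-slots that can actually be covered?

Total capacity across all pharmacists is 2+2+2+1+1+1+2 = 11, and 11 slots are needed, so at most 11 can be filled.
Shifts {Wed-PM, Fri-AM} need 3 slots but only Zhao and Mbeki are available for them, supplying at most 2 — so at least 1 slot must go unfilled.
An assignment achieving 10: Tue-PM→Mendoza, Wed-AM→Jensen, Wed-PM→Zhao, Thu-AM→Kowalski, Thu-PM→Mendoza, Fri-AM→Mbeki, Fri-PM→Rossi, Sat-AM→Jensen, Sat-PM→Santos, Sun-AM→Rossi.
Loads: Rossi 2/2, Mendoza 2/2, Jensen 2/2, Kowalski 1/1, Santos 1/1, Zhao 1/1, Mbeki 1/2.

10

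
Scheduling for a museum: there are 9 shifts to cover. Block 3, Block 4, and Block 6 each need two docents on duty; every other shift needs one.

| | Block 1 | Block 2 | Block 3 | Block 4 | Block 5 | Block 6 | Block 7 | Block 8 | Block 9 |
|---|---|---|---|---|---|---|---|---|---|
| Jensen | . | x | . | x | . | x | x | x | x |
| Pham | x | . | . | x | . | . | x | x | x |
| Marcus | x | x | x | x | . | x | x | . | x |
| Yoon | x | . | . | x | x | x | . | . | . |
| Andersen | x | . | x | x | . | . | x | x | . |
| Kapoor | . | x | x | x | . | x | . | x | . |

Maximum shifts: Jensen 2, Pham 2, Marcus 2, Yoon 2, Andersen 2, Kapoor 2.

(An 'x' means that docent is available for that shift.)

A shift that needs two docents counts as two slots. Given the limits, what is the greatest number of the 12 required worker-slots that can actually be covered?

Total capacity across all docents is 2+2+2+2+2+2 = 12, and 12 slots are needed, so at most 12 can be filled.
An assignment achieving 12: Block 1→Pham, Block 2→Jensen, Block 3→Marcus+Andersen, Block 4→Andersen+Kapoor, Block 5→Yoon, Block 6→Marcus+Yoon, Block 7→Pham, Block 8→Kapoor, Block 9→Jensen.
Loads: Jensen 2/2, Pham 2/2, Marcus 2/2, Yoon 2/2, Andersen 2/2, Kapoor 2/2.

12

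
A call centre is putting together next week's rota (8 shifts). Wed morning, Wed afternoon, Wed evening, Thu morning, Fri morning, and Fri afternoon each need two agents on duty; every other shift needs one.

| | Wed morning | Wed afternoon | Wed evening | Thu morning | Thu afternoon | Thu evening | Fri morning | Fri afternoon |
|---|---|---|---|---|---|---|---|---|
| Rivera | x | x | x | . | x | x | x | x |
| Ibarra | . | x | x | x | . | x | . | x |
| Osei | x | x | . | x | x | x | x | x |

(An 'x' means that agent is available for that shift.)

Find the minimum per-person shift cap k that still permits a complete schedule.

With 3 agents and 14 worker-slots to fill, someone must work at least ⌈14/3⌉ = 5 shifts, so k ≥ 5.
k = 5 works: Wed morning→Rivera+Osei, Wed afternoon→Rivera+Ibarra, Wed evening→Rivera+Ibarra, Thu morning→Ibarra+Osei, Thu afternoon→Rivera, Thu evening→Ibarra, Fri morning→Rivera+Osei, Fri afternoon→Ibarra+Osei.
Loads: Rivera 5, Ibarra 5, Osei 4 — all ≤ 5.

5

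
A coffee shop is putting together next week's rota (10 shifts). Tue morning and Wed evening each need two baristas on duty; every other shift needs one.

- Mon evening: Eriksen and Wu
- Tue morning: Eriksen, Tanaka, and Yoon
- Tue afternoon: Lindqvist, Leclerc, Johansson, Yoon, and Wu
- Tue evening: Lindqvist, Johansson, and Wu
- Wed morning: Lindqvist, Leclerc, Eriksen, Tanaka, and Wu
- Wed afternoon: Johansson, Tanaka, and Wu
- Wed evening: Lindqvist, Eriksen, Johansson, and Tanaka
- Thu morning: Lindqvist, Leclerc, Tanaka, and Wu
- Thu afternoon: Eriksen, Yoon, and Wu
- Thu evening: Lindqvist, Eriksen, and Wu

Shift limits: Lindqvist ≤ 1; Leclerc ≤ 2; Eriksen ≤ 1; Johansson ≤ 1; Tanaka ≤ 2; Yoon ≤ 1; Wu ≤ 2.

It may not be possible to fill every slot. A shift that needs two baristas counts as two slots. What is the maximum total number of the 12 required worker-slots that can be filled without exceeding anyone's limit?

10

Total capacity across all baristas is 1+2+1+1+2+1+2 = 10, and 12 slots are needed, so at most 10 can be filled.
An assignment achieving 10: Mon evening→Eriksen, Tue morning→Tanaka+Yoon, Tue afternoon→Leclerc, Tue evening→Lindqvist, Wed afternoon→Johansson, Wed evening→Tanaka, Thu morning→Leclerc, Thu afternoon→Wu, Thu evening→Wu.
Loads: Lindqvist 1/1, Leclerc 2/2, Eriksen 1/1, Johansson 1/1, Tanaka 2/2, Yoon 1/1, Wu 2/2.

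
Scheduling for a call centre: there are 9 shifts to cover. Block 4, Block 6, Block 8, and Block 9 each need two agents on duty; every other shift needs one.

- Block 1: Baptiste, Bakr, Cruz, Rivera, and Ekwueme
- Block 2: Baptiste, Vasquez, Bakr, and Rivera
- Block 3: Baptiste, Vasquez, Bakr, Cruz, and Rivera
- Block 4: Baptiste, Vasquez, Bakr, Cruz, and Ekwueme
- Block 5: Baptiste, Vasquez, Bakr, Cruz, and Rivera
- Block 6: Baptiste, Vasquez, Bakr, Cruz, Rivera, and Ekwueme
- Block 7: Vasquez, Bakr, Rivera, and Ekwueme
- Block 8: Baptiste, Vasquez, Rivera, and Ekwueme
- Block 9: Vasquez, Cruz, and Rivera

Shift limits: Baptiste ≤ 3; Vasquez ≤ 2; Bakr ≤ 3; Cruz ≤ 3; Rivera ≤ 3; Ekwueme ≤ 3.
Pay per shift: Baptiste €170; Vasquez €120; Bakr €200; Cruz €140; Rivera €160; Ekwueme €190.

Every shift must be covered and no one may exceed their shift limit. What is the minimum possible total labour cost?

Picking the cheapest available agent for each shift independently would cost €1680, but that ignores the shift limits.
An optimal schedule: Block 1→Cruz, Block 2→Vasquez, Block 3→Cruz, Block 4→Baptiste+Ekwueme, Block 5→Rivera, Block 6→Baptiste+Ekwueme, Block 7→Rivera, Block 8→Rivera+Baptiste, Block 9→Vasquez+Cruz.
Total: 140 + 120 + 140 + 170 + 190 + 160 + 170 + 190 + 160 + 160 + 170 + 120 + 140 = €2030.

€2030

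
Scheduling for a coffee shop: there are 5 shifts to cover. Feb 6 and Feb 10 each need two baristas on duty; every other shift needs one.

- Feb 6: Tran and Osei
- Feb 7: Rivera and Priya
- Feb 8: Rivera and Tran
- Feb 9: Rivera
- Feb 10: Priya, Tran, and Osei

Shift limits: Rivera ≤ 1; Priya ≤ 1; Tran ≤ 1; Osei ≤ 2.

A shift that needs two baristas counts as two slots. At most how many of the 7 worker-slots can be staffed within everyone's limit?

5

Total capacity across all baristas is 1+1+1+2 = 5, and 7 slots are needed, so at most 5 can be filled.
An assignment achieving 5: Feb 6→Tran+Osei, Feb 7→Priya, Feb 9→Rivera, Feb 10→Osei.
Loads: Rivera 1/1, Priya 1/1, Tran 1/1, Osei 2/2.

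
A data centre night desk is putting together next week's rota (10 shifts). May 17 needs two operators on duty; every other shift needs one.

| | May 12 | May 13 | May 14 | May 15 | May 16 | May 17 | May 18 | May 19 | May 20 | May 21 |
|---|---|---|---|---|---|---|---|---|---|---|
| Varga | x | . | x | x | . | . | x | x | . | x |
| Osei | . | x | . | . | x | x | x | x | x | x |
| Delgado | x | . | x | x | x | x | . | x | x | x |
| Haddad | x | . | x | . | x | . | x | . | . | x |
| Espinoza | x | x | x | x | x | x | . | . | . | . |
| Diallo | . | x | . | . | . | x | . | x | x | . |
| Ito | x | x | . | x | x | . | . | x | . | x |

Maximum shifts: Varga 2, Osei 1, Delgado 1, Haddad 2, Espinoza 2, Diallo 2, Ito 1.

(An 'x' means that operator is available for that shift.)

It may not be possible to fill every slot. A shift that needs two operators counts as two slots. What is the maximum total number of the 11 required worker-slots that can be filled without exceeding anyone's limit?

Total capacity across all operators is 2+1+1+2+2+2+1 = 11, and 11 slots are needed, so at most 11 can be filled.
An assignment achieving 11: May 12→Haddad, May 13→Espinoza, May 14→Varga, May 15→Delgado, May 16→Haddad, May 17→Espinoza+Diallo, May 18→Varga, May 19→Diallo, May 20→Osei, May 21→Ito.
Loads: Varga 2/2, Osei 1/1, Delgado 1/1, Haddad 2/2, Espinoza 2/2, Diallo 2/2, Ito 1/1.

11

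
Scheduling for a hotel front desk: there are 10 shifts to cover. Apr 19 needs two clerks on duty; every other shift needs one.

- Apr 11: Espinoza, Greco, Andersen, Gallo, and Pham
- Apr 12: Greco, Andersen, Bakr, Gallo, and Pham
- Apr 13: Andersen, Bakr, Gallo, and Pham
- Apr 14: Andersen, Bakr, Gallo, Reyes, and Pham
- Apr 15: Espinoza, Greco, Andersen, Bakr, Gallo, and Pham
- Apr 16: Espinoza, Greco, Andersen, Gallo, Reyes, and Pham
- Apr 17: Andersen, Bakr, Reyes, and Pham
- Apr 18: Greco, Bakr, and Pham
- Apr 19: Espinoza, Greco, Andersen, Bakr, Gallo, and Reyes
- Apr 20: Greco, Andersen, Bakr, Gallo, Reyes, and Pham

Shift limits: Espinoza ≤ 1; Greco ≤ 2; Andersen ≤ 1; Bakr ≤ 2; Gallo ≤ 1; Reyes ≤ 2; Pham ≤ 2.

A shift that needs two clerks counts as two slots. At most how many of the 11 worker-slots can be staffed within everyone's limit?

11

Total capacity across all clerks is 1+2+1+2+1+2+2 = 11, and 11 slots are needed, so at most 11 can be filled.
An assignment achieving 11: Apr 11→Espinoza, Apr 12→Greco, Apr 13→Andersen, Apr 14→Bakr, Apr 15→Pham, Apr 16→Reyes, Apr 17→Bakr, Apr 18→Greco, Apr 19→Gallo+Reyes, Apr 20→Pham.
Loads: Espinoza 1/1, Greco 2/2, Andersen 1/1, Bakr 2/2, Gallo 1/1, Reyes 2/2, Pham 2/2.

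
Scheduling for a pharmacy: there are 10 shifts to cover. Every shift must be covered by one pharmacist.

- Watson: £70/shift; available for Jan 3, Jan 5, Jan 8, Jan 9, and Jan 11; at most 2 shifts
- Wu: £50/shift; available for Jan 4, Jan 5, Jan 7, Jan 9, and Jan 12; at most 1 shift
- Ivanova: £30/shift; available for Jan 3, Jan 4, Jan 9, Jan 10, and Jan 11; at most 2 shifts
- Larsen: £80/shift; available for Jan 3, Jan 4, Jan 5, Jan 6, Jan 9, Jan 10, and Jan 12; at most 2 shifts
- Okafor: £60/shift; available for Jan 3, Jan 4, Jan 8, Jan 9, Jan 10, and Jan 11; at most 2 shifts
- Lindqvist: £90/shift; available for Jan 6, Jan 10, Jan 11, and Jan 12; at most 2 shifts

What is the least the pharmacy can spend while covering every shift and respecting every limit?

Jan 7 can only be covered by Wu, so that assignment is forced.
Picking the cheapest available pharmacist for each shift independently would cost £440, but that ignores the shift limits.
An optimal schedule: Jan 3→Ivanova, Jan 4→Ivanova, Jan 5→Watson, Jan 6→Larsen, Jan 7→Wu, Jan 8→Watson, Jan 9→Okafor, Jan 10→Okafor, Jan 11→Lindqvist, Jan 12→Larsen.
Total: 30 + 30 + 70 + 80 + 50 + 70 + 60 + 60 + 90 + 80 = £620.

£620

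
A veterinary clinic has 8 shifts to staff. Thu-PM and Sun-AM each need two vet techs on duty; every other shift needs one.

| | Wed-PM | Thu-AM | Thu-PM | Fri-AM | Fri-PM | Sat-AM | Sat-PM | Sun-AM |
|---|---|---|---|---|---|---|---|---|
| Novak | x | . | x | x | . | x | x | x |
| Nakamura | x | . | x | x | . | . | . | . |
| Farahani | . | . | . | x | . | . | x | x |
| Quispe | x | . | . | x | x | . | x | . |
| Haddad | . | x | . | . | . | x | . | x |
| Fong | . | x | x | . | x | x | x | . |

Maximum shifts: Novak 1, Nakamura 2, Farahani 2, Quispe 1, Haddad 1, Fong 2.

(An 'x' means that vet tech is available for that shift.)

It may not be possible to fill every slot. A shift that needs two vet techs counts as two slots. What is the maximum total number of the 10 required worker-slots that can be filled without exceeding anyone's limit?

Total capacity across all vet techs is 1+2+2+1+1+2 = 9, and 10 slots are needed, so at most 9 can be filled.
An assignment achieving 9: Wed-PM→Novak, Thu-AM→Haddad, Thu-PM→Nakamura+Fong, Fri-AM→Nakamura, Fri-PM→Quispe, Sat-AM→Fong, Sat-PM→Farahani, Sun-AM→Farahani.
Loads: Novak 1/1, Nakamura 2/2, Farahani 2/2, Quispe 1/1, Haddad 1/1, Fong 2/2.

9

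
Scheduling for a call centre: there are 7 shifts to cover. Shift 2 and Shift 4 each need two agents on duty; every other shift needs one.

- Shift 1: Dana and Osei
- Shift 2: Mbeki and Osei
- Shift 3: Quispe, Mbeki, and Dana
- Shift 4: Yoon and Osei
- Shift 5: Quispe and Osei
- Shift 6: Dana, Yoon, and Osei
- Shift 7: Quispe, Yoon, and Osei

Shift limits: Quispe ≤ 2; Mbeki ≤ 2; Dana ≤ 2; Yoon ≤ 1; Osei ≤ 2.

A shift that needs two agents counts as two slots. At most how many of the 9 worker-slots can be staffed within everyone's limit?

9

Total capacity across all agents is 2+2+2+1+2 = 9, and 9 slots are needed, so at most 9 can be filled.
An assignment achieving 9: Shift 1→Dana, Shift 2→Mbeki+Osei, Shift 3→Mbeki, Shift 4→Yoon+Osei, Shift 5→Quispe, Shift 6→Dana, Shift 7→Quispe.
Loads: Quispe 2/2, Mbeki 2/2, Dana 2/2, Yoon 1/1, Osei 2/2.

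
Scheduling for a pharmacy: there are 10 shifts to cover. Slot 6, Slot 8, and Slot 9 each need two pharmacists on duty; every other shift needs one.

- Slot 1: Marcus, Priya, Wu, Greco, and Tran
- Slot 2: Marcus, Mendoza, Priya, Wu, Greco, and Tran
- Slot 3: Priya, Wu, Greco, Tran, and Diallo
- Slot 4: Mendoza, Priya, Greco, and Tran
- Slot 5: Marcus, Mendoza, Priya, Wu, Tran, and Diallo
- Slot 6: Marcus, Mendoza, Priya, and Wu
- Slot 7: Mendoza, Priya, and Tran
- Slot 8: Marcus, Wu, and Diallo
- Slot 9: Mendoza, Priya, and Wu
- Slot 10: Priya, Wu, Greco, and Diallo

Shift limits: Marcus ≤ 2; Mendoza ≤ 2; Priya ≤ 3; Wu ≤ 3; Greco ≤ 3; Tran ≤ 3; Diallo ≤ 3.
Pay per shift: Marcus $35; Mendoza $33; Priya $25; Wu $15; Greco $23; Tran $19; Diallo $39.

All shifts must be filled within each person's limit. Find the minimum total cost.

$281

Picking the cheapest available pharmacist for each shift independently would cost $243, but that ignores the shift limits.
An optimal schedule: Slot 1→Tran, Slot 2→Greco, Slot 3→Greco, Slot 4→Tran, Slot 5→Priya, Slot 6→Wu+Priya, Slot 7→Tran, Slot 8→Wu+Marcus, Slot 9→Wu+Priya, Slot 10→Greco.
Total: 19 + 23 + 23 + 19 + 25 + 15 + 25 + 19 + 15 + 35 + 15 + 25 + 23 = $281.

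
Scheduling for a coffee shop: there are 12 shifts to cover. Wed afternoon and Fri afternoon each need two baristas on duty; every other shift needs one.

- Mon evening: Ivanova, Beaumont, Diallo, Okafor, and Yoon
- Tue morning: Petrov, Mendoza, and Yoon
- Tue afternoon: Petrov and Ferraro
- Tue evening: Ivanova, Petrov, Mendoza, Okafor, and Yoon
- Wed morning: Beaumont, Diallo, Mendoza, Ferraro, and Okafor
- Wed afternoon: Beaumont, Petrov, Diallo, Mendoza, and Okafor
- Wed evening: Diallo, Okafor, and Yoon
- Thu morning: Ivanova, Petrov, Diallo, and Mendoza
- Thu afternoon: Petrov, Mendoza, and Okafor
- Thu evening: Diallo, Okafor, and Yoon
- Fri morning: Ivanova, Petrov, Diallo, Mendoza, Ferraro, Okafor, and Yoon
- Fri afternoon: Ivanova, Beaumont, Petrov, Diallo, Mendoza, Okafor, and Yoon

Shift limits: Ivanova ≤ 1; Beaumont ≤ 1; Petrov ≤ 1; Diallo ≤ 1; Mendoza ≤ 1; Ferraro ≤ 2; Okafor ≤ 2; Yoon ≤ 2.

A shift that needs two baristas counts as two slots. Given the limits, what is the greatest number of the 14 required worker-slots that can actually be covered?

11

Total capacity across all baristas is 1+1+1+1+1+2+2+2 = 11, and 14 slots are needed, so at most 11 can be filled.
An assignment achieving 11: Mon evening→Beaumont, Tue morning→Mendoza, Tue afternoon→Petrov, Tue evening→Yoon, Wed morning→Ferraro, Wed evening→Diallo, Thu morning→Ivanova, Thu afternoon→Okafor, Thu evening→Okafor, Fri morning→Ferraro, Fri afternoon→Yoon.
Loads: Ivanova 1/1, Beaumont 1/1, Petrov 1/1, Diallo 1/1, Mendoza 1/1, Ferraro 2/2, Okafor 2/2, Yoon 2/2.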